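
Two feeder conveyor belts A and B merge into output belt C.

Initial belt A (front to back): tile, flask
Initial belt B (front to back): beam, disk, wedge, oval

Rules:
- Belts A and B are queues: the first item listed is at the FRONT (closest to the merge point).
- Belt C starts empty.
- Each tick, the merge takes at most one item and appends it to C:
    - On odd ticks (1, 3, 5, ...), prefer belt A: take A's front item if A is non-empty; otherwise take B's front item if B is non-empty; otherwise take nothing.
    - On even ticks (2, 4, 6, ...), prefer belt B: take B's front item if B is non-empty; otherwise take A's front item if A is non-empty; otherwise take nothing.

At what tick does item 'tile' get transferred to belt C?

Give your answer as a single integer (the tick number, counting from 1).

Answer: 1

Derivation:
Tick 1: prefer A, take tile from A; A=[flask] B=[beam,disk,wedge,oval] C=[tile]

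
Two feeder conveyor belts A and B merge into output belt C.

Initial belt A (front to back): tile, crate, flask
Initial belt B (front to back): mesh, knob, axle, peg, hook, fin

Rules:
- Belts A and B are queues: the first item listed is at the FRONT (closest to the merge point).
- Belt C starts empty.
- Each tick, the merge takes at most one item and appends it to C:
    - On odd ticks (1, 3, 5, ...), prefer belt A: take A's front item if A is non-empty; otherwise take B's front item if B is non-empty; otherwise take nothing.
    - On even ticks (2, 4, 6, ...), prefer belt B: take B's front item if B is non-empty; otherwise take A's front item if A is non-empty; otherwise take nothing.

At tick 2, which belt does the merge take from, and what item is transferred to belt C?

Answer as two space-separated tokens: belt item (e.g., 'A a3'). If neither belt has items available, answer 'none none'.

Answer: B mesh

Derivation:
Tick 1: prefer A, take tile from A; A=[crate,flask] B=[mesh,knob,axle,peg,hook,fin] C=[tile]
Tick 2: prefer B, take mesh from B; A=[crate,flask] B=[knob,axle,peg,hook,fin] C=[tile,mesh]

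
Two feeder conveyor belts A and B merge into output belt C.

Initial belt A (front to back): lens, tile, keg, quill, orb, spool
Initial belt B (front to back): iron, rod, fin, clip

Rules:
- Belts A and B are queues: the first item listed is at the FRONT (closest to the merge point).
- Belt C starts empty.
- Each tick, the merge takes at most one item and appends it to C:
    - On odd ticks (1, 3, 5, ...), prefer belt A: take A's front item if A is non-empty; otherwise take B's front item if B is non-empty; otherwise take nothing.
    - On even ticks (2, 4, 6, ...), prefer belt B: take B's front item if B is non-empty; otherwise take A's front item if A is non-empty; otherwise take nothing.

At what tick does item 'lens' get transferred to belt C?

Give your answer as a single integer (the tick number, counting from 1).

Answer: 1

Derivation:
Tick 1: prefer A, take lens from A; A=[tile,keg,quill,orb,spool] B=[iron,rod,fin,clip] C=[lens]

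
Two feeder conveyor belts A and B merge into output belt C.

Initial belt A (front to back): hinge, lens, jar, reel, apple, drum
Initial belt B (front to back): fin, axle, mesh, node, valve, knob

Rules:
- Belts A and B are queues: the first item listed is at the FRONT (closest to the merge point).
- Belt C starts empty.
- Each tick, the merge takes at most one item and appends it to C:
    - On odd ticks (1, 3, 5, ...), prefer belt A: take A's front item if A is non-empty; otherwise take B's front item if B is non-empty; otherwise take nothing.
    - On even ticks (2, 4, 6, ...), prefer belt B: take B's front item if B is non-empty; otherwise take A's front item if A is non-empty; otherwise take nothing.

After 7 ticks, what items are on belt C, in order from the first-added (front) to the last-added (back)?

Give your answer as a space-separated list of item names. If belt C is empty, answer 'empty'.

Tick 1: prefer A, take hinge from A; A=[lens,jar,reel,apple,drum] B=[fin,axle,mesh,node,valve,knob] C=[hinge]
Tick 2: prefer B, take fin from B; A=[lens,jar,reel,apple,drum] B=[axle,mesh,node,valve,knob] C=[hinge,fin]
Tick 3: prefer A, take lens from A; A=[jar,reel,apple,drum] B=[axle,mesh,node,valve,knob] C=[hinge,fin,lens]
Tick 4: prefer B, take axle from B; A=[jar,reel,apple,drum] B=[mesh,node,valve,knob] C=[hinge,fin,lens,axle]
Tick 5: prefer A, take jar from A; A=[reel,apple,drum] B=[mesh,node,valve,knob] C=[hinge,fin,lens,axle,jar]
Tick 6: prefer B, take mesh from B; A=[reel,apple,drum] B=[node,valve,knob] C=[hinge,fin,lens,axle,jar,mesh]
Tick 7: prefer A, take reel from A; A=[apple,drum] B=[node,valve,knob] C=[hinge,fin,lens,axle,jar,mesh,reel]

Answer: hinge fin lens axle jar mesh reel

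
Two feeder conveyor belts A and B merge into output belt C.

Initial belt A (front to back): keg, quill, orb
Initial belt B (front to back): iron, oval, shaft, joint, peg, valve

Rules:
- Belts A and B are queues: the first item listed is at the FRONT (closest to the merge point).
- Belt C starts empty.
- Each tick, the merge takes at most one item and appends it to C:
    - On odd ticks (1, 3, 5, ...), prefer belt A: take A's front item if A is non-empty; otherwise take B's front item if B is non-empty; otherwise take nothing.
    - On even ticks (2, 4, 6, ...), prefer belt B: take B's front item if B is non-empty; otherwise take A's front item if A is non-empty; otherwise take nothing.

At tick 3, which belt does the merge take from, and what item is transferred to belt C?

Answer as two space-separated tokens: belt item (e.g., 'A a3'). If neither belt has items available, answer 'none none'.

Answer: A quill

Derivation:
Tick 1: prefer A, take keg from A; A=[quill,orb] B=[iron,oval,shaft,joint,peg,valve] C=[keg]
Tick 2: prefer B, take iron from B; A=[quill,orb] B=[oval,shaft,joint,peg,valve] C=[keg,iron]
Tick 3: prefer A, take quill from A; A=[orb] B=[oval,shaft,joint,peg,valve] C=[keg,iron,quill]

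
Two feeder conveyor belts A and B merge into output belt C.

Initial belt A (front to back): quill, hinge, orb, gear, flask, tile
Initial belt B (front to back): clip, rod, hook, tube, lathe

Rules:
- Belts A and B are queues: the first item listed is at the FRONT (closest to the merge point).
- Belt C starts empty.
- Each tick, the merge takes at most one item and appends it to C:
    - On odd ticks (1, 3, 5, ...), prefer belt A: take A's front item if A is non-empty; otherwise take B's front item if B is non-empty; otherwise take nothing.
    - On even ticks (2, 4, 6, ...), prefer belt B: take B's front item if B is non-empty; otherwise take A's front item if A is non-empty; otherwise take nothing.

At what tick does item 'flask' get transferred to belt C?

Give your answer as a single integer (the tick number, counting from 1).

Tick 1: prefer A, take quill from A; A=[hinge,orb,gear,flask,tile] B=[clip,rod,hook,tube,lathe] C=[quill]
Tick 2: prefer B, take clip from B; A=[hinge,orb,gear,flask,tile] B=[rod,hook,tube,lathe] C=[quill,clip]
Tick 3: prefer A, take hinge from A; A=[orb,gear,flask,tile] B=[rod,hook,tube,lathe] C=[quill,clip,hinge]
Tick 4: prefer B, take rod from B; A=[orb,gear,flask,tile] B=[hook,tube,lathe] C=[quill,clip,hinge,rod]
Tick 5: prefer A, take orb from A; A=[gear,flask,tile] B=[hook,tube,lathe] C=[quill,clip,hinge,rod,orb]
Tick 6: prefer B, take hook from B; A=[gear,flask,tile] B=[tube,lathe] C=[quill,clip,hinge,rod,orb,hook]
Tick 7: prefer A, take gear from A; A=[flask,tile] B=[tube,lathe] C=[quill,clip,hinge,rod,orb,hook,gear]
Tick 8: prefer B, take tube from B; A=[flask,tile] B=[lathe] C=[quill,clip,hinge,rod,orb,hook,gear,tube]
Tick 9: prefer A, take flask from A; A=[tile] B=[lathe] C=[quill,clip,hinge,rod,orb,hook,gear,tube,flask]

Answer: 9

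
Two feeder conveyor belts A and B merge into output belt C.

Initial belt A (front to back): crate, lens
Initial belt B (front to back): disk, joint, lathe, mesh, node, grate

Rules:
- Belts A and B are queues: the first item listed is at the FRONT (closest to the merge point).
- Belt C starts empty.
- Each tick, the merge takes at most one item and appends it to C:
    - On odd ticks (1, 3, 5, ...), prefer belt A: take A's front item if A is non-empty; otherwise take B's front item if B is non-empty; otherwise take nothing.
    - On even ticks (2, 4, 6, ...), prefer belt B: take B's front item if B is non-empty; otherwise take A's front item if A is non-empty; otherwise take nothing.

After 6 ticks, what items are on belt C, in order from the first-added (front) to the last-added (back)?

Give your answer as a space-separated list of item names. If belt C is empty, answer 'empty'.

Tick 1: prefer A, take crate from A; A=[lens] B=[disk,joint,lathe,mesh,node,grate] C=[crate]
Tick 2: prefer B, take disk from B; A=[lens] B=[joint,lathe,mesh,node,grate] C=[crate,disk]
Tick 3: prefer A, take lens from A; A=[-] B=[joint,lathe,mesh,node,grate] C=[crate,disk,lens]
Tick 4: prefer B, take joint from B; A=[-] B=[lathe,mesh,node,grate] C=[crate,disk,lens,joint]
Tick 5: prefer A, take lathe from B; A=[-] B=[mesh,node,grate] C=[crate,disk,lens,joint,lathe]
Tick 6: prefer B, take mesh from B; A=[-] B=[node,grate] C=[crate,disk,lens,joint,lathe,mesh]

Answer: crate disk lens joint lathe mesh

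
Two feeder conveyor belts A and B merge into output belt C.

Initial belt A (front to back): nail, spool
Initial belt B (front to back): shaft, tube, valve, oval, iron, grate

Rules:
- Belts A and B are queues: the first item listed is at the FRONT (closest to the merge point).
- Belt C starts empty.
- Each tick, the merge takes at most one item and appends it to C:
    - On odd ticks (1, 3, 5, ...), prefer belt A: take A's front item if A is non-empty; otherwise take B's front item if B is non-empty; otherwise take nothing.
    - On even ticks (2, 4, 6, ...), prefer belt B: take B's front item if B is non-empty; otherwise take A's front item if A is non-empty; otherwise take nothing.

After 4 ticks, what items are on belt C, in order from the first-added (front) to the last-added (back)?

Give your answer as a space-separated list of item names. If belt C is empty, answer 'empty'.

Answer: nail shaft spool tube

Derivation:
Tick 1: prefer A, take nail from A; A=[spool] B=[shaft,tube,valve,oval,iron,grate] C=[nail]
Tick 2: prefer B, take shaft from B; A=[spool] B=[tube,valve,oval,iron,grate] C=[nail,shaft]
Tick 3: prefer A, take spool from A; A=[-] B=[tube,valve,oval,iron,grate] C=[nail,shaft,spool]
Tick 4: prefer B, take tube from B; A=[-] B=[valve,oval,iron,grate] C=[nail,shaft,spool,tube]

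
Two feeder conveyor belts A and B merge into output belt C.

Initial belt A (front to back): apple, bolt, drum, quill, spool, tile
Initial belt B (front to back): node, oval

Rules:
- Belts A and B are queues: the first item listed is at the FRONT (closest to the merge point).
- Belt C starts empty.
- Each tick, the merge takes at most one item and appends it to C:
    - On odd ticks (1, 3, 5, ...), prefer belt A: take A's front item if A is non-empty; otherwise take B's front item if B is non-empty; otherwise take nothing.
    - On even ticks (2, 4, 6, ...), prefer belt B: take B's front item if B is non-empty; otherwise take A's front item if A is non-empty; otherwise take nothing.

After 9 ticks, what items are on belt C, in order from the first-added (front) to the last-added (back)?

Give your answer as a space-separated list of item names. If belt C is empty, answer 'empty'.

Answer: apple node bolt oval drum quill spool tile

Derivation:
Tick 1: prefer A, take apple from A; A=[bolt,drum,quill,spool,tile] B=[node,oval] C=[apple]
Tick 2: prefer B, take node from B; A=[bolt,drum,quill,spool,tile] B=[oval] C=[apple,node]
Tick 3: prefer A, take bolt from A; A=[drum,quill,spool,tile] B=[oval] C=[apple,node,bolt]
Tick 4: prefer B, take oval from B; A=[drum,quill,spool,tile] B=[-] C=[apple,node,bolt,oval]
Tick 5: prefer A, take drum from A; A=[quill,spool,tile] B=[-] C=[apple,node,bolt,oval,drum]
Tick 6: prefer B, take quill from A; A=[spool,tile] B=[-] C=[apple,node,bolt,oval,drum,quill]
Tick 7: prefer A, take spool from A; A=[tile] B=[-] C=[apple,node,bolt,oval,drum,quill,spool]
Tick 8: prefer B, take tile from A; A=[-] B=[-] C=[apple,node,bolt,oval,drum,quill,spool,tile]
Tick 9: prefer A, both empty, nothing taken; A=[-] B=[-] C=[apple,node,bolt,oval,drum,quill,spool,tile]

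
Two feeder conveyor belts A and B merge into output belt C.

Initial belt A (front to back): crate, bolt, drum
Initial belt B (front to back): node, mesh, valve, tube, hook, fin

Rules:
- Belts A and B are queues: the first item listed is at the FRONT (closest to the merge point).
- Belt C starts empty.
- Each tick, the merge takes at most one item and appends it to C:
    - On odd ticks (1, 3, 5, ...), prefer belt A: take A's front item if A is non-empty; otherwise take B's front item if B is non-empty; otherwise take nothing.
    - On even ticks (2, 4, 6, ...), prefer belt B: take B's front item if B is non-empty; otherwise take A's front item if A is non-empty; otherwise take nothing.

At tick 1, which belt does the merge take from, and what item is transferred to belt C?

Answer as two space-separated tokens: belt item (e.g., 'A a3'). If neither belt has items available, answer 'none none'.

Answer: A crate

Derivation:
Tick 1: prefer A, take crate from A; A=[bolt,drum] B=[node,mesh,valve,tube,hook,fin] C=[crate]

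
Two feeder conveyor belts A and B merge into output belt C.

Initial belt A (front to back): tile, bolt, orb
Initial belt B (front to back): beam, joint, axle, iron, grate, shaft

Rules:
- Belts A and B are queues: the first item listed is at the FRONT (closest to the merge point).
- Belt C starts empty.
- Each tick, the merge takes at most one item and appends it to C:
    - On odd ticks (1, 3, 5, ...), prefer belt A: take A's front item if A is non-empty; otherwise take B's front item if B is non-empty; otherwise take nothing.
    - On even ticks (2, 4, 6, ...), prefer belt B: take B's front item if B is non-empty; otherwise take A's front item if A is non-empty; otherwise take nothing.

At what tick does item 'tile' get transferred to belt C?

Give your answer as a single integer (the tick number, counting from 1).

Tick 1: prefer A, take tile from A; A=[bolt,orb] B=[beam,joint,axle,iron,grate,shaft] C=[tile]

Answer: 1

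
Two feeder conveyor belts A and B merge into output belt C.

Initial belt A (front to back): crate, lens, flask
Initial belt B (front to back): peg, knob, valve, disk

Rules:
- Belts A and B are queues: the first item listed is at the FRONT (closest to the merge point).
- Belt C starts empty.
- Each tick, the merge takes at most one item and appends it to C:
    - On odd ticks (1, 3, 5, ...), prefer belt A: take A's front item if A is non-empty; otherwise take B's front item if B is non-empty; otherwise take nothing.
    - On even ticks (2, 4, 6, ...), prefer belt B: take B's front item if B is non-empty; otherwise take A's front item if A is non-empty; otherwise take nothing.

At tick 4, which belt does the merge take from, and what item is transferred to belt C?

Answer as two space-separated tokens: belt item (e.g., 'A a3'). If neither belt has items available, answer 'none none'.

Tick 1: prefer A, take crate from A; A=[lens,flask] B=[peg,knob,valve,disk] C=[crate]
Tick 2: prefer B, take peg from B; A=[lens,flask] B=[knob,valve,disk] C=[crate,peg]
Tick 3: prefer A, take lens from A; A=[flask] B=[knob,valve,disk] C=[crate,peg,lens]
Tick 4: prefer B, take knob from B; A=[flask] B=[valve,disk] C=[crate,peg,lens,knob]

Answer: B knob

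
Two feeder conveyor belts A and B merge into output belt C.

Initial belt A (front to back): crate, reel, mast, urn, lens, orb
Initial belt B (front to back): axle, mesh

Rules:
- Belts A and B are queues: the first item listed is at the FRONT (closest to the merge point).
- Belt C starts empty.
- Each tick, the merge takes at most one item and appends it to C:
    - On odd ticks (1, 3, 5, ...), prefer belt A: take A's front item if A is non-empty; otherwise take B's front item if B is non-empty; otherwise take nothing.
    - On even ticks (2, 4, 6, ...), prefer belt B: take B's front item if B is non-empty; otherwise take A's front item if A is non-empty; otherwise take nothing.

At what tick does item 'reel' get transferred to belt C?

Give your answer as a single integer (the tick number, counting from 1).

Tick 1: prefer A, take crate from A; A=[reel,mast,urn,lens,orb] B=[axle,mesh] C=[crate]
Tick 2: prefer B, take axle from B; A=[reel,mast,urn,lens,orb] B=[mesh] C=[crate,axle]
Tick 3: prefer A, take reel from A; A=[mast,urn,lens,orb] B=[mesh] C=[crate,axle,reel]

Answer: 3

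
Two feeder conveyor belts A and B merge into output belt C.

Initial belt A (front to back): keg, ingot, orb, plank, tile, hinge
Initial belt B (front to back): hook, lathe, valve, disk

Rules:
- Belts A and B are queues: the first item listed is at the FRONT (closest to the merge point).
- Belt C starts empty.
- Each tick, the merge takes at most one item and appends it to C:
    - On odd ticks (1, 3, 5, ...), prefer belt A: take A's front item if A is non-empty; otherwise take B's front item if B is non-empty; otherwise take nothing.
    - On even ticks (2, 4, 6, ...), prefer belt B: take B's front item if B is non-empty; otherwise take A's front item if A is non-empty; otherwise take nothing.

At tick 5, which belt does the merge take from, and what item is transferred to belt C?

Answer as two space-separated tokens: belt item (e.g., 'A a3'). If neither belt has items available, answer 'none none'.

Answer: A orb

Derivation:
Tick 1: prefer A, take keg from A; A=[ingot,orb,plank,tile,hinge] B=[hook,lathe,valve,disk] C=[keg]
Tick 2: prefer B, take hook from B; A=[ingot,orb,plank,tile,hinge] B=[lathe,valve,disk] C=[keg,hook]
Tick 3: prefer A, take ingot from A; A=[orb,plank,tile,hinge] B=[lathe,valve,disk] C=[keg,hook,ingot]
Tick 4: prefer B, take lathe from B; A=[orb,plank,tile,hinge] B=[valve,disk] C=[keg,hook,ingot,lathe]
Tick 5: prefer A, take orb from A; A=[plank,tile,hinge] B=[valve,disk] C=[keg,hook,ingot,lathe,orb]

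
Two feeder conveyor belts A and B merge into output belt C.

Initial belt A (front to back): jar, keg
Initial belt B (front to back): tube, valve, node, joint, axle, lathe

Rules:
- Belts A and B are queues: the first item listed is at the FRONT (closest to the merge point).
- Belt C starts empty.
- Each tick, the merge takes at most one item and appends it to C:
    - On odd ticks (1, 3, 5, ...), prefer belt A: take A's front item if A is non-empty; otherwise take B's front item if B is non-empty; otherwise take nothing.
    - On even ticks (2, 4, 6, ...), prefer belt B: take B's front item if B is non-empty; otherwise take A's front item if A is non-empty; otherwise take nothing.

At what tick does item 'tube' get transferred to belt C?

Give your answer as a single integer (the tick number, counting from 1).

Tick 1: prefer A, take jar from A; A=[keg] B=[tube,valve,node,joint,axle,lathe] C=[jar]
Tick 2: prefer B, take tube from B; A=[keg] B=[valve,node,joint,axle,lathe] C=[jar,tube]

Answer: 2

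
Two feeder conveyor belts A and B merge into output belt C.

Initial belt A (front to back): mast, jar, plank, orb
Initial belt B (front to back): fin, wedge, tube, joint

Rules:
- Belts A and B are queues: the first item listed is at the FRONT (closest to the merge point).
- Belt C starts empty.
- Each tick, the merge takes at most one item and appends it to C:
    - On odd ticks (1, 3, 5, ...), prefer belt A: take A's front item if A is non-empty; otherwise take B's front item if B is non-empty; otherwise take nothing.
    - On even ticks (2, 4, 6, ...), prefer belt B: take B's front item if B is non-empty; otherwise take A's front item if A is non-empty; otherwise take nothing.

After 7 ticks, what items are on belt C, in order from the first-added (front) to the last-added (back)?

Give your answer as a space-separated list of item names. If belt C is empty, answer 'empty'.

Answer: mast fin jar wedge plank tube orb

Derivation:
Tick 1: prefer A, take mast from A; A=[jar,plank,orb] B=[fin,wedge,tube,joint] C=[mast]
Tick 2: prefer B, take fin from B; A=[jar,plank,orb] B=[wedge,tube,joint] C=[mast,fin]
Tick 3: prefer A, take jar from A; A=[plank,orb] B=[wedge,tube,joint] C=[mast,fin,jar]
Tick 4: prefer B, take wedge from B; A=[plank,orb] B=[tube,joint] C=[mast,fin,jar,wedge]
Tick 5: prefer A, take plank from A; A=[orb] B=[tube,joint] C=[mast,fin,jar,wedge,plank]
Tick 6: prefer B, take tube from B; A=[orb] B=[joint] C=[mast,fin,jar,wedge,plank,tube]
Tick 7: prefer A, take orb from A; A=[-] B=[joint] C=[mast,fin,jar,wedge,plank,tube,orb]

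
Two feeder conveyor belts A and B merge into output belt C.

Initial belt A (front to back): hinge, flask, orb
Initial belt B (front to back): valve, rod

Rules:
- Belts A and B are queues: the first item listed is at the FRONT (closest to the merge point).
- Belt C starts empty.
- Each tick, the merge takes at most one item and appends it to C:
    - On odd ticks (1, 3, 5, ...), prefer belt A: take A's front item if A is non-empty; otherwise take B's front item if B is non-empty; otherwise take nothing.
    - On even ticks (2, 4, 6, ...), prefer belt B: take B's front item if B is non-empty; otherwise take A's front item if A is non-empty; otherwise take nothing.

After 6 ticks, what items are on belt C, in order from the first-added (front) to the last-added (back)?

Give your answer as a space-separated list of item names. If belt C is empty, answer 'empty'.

Tick 1: prefer A, take hinge from A; A=[flask,orb] B=[valve,rod] C=[hinge]
Tick 2: prefer B, take valve from B; A=[flask,orb] B=[rod] C=[hinge,valve]
Tick 3: prefer A, take flask from A; A=[orb] B=[rod] C=[hinge,valve,flask]
Tick 4: prefer B, take rod from B; A=[orb] B=[-] C=[hinge,valve,flask,rod]
Tick 5: prefer A, take orb from A; A=[-] B=[-] C=[hinge,valve,flask,rod,orb]
Tick 6: prefer B, both empty, nothing taken; A=[-] B=[-] C=[hinge,valve,flask,rod,orb]

Answer: hinge valve flask rod orb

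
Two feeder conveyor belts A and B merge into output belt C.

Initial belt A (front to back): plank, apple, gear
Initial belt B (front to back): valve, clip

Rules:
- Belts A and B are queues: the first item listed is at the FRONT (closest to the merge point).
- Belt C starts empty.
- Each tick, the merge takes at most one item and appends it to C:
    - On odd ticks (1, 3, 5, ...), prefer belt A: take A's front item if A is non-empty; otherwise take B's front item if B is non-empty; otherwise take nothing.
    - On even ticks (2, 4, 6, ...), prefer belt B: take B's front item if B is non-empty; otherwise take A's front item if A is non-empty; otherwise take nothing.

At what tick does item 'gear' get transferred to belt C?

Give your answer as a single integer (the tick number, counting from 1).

Answer: 5

Derivation:
Tick 1: prefer A, take plank from A; A=[apple,gear] B=[valve,clip] C=[plank]
Tick 2: prefer B, take valve from B; A=[apple,gear] B=[clip] C=[plank,valve]
Tick 3: prefer A, take apple from A; A=[gear] B=[clip] C=[plank,valve,apple]
Tick 4: prefer B, take clip from B; A=[gear] B=[-] C=[plank,valve,apple,clip]
Tick 5: prefer A, take gear from A; A=[-] B=[-] C=[plank,valve,apple,clip,gear]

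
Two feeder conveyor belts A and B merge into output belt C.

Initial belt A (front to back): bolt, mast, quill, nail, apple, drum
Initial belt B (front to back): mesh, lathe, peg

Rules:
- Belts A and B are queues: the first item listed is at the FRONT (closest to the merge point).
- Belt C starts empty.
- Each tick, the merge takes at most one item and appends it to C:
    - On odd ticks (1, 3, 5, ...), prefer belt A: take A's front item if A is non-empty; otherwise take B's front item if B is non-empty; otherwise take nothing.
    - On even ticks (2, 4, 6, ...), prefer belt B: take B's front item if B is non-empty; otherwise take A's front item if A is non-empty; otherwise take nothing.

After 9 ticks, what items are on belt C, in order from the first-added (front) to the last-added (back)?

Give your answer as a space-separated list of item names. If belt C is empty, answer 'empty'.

Tick 1: prefer A, take bolt from A; A=[mast,quill,nail,apple,drum] B=[mesh,lathe,peg] C=[bolt]
Tick 2: prefer B, take mesh from B; A=[mast,quill,nail,apple,drum] B=[lathe,peg] C=[bolt,mesh]
Tick 3: prefer A, take mast from A; A=[quill,nail,apple,drum] B=[lathe,peg] C=[bolt,mesh,mast]
Tick 4: prefer B, take lathe from B; A=[quill,nail,apple,drum] B=[peg] C=[bolt,mesh,mast,lathe]
Tick 5: prefer A, take quill from A; A=[nail,apple,drum] B=[peg] C=[bolt,mesh,mast,lathe,quill]
Tick 6: prefer B, take peg from B; A=[nail,apple,drum] B=[-] C=[bolt,mesh,mast,lathe,quill,peg]
Tick 7: prefer A, take nail from A; A=[apple,drum] B=[-] C=[bolt,mesh,mast,lathe,quill,peg,nail]
Tick 8: prefer B, take apple from A; A=[drum] B=[-] C=[bolt,mesh,mast,lathe,quill,peg,nail,apple]
Tick 9: prefer A, take drum from A; A=[-] B=[-] C=[bolt,mesh,mast,lathe,quill,peg,nail,apple,drum]

Answer: bolt mesh mast lathe quill peg nail apple drum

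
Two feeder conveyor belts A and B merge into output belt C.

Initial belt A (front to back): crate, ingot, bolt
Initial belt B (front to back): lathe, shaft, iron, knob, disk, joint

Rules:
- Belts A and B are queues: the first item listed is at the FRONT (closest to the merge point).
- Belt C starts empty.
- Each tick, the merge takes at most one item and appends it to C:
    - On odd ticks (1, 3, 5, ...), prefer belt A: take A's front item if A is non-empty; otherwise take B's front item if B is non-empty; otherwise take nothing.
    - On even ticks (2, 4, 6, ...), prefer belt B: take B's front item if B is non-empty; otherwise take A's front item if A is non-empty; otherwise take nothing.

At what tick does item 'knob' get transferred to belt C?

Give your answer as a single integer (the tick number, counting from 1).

Answer: 7

Derivation:
Tick 1: prefer A, take crate from A; A=[ingot,bolt] B=[lathe,shaft,iron,knob,disk,joint] C=[crate]
Tick 2: prefer B, take lathe from B; A=[ingot,bolt] B=[shaft,iron,knob,disk,joint] C=[crate,lathe]
Tick 3: prefer A, take ingot from A; A=[bolt] B=[shaft,iron,knob,disk,joint] C=[crate,lathe,ingot]
Tick 4: prefer B, take shaft from B; A=[bolt] B=[iron,knob,disk,joint] C=[crate,lathe,ingot,shaft]
Tick 5: prefer A, take bolt from A; A=[-] B=[iron,knob,disk,joint] C=[crate,lathe,ingot,shaft,bolt]
Tick 6: prefer B, take iron from B; A=[-] B=[knob,disk,joint] C=[crate,lathe,ingot,shaft,bolt,iron]
Tick 7: prefer A, take knob from B; A=[-] B=[disk,joint] C=[crate,lathe,ingot,shaft,bolt,iron,knob]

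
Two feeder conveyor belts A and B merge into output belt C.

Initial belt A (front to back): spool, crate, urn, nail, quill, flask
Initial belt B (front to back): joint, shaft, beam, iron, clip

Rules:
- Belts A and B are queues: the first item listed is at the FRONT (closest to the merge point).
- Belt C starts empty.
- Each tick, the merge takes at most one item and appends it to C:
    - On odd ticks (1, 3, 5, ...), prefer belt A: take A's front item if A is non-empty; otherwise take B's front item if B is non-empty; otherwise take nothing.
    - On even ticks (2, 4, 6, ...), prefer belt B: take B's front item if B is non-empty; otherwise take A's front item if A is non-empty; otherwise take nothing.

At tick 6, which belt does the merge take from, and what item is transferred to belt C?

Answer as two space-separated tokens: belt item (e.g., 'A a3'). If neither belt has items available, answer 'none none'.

Answer: B beam

Derivation:
Tick 1: prefer A, take spool from A; A=[crate,urn,nail,quill,flask] B=[joint,shaft,beam,iron,clip] C=[spool]
Tick 2: prefer B, take joint from B; A=[crate,urn,nail,quill,flask] B=[shaft,beam,iron,clip] C=[spool,joint]
Tick 3: prefer A, take crate from A; A=[urn,nail,quill,flask] B=[shaft,beam,iron,clip] C=[spool,joint,crate]
Tick 4: prefer B, take shaft from B; A=[urn,nail,quill,flask] B=[beam,iron,clip] C=[spool,joint,crate,shaft]
Tick 5: prefer A, take urn from A; A=[nail,quill,flask] B=[beam,iron,clip] C=[spool,joint,crate,shaft,urn]
Tick 6: prefer B, take beam from B; A=[nail,quill,flask] B=[iron,clip] C=[spool,joint,crate,shaft,urn,beam]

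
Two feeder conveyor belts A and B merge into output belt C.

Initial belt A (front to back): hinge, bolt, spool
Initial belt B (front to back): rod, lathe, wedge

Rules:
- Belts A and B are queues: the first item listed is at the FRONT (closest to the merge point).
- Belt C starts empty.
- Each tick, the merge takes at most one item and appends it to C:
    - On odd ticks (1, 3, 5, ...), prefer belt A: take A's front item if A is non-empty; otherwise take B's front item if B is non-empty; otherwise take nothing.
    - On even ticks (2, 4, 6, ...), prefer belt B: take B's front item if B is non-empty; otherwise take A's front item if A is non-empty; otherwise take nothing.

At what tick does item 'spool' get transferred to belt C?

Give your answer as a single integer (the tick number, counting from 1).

Tick 1: prefer A, take hinge from A; A=[bolt,spool] B=[rod,lathe,wedge] C=[hinge]
Tick 2: prefer B, take rod from B; A=[bolt,spool] B=[lathe,wedge] C=[hinge,rod]
Tick 3: prefer A, take bolt from A; A=[spool] B=[lathe,wedge] C=[hinge,rod,bolt]
Tick 4: prefer B, take lathe from B; A=[spool] B=[wedge] C=[hinge,rod,bolt,lathe]
Tick 5: prefer A, take spool from A; A=[-] B=[wedge] C=[hinge,rod,bolt,lathe,spool]

Answer: 5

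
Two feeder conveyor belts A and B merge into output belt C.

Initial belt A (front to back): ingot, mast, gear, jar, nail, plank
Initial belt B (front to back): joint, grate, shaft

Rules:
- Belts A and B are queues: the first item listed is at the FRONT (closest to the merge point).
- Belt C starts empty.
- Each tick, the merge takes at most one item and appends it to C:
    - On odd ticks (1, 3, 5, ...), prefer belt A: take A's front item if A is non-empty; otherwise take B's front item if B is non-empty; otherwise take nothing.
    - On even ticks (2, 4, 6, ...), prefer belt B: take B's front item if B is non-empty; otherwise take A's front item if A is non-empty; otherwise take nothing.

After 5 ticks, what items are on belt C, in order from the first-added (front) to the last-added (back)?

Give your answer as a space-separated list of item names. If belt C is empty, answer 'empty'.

Tick 1: prefer A, take ingot from A; A=[mast,gear,jar,nail,plank] B=[joint,grate,shaft] C=[ingot]
Tick 2: prefer B, take joint from B; A=[mast,gear,jar,nail,plank] B=[grate,shaft] C=[ingot,joint]
Tick 3: prefer A, take mast from A; A=[gear,jar,nail,plank] B=[grate,shaft] C=[ingot,joint,mast]
Tick 4: prefer B, take grate from B; A=[gear,jar,nail,plank] B=[shaft] C=[ingot,joint,mast,grate]
Tick 5: prefer A, take gear from A; A=[jar,nail,plank] B=[shaft] C=[ingot,joint,mast,grate,gear]

Answer: ingot joint mast grate gear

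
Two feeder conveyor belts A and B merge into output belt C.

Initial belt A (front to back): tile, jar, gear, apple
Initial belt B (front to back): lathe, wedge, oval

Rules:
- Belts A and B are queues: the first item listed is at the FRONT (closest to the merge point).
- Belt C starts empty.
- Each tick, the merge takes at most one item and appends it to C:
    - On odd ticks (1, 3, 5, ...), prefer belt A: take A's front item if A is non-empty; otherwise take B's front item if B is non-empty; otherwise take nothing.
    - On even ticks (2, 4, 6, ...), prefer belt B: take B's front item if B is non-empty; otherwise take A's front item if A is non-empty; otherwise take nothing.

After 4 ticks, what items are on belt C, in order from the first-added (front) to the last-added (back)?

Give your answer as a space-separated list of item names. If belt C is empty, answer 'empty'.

Tick 1: prefer A, take tile from A; A=[jar,gear,apple] B=[lathe,wedge,oval] C=[tile]
Tick 2: prefer B, take lathe from B; A=[jar,gear,apple] B=[wedge,oval] C=[tile,lathe]
Tick 3: prefer A, take jar from A; A=[gear,apple] B=[wedge,oval] C=[tile,lathe,jar]
Tick 4: prefer B, take wedge from B; A=[gear,apple] B=[oval] C=[tile,lathe,jar,wedge]

Answer: tile lathe jar wedge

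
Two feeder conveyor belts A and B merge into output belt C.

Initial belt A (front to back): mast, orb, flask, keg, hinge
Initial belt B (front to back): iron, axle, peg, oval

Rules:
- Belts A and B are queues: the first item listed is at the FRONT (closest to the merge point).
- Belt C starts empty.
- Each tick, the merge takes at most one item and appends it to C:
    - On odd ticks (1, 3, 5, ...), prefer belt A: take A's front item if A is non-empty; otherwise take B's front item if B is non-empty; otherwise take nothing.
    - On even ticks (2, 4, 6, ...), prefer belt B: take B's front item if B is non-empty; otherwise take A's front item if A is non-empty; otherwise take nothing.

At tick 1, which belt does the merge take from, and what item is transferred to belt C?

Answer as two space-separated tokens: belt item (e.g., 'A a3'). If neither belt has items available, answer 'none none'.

Tick 1: prefer A, take mast from A; A=[orb,flask,keg,hinge] B=[iron,axle,peg,oval] C=[mast]

Answer: A mast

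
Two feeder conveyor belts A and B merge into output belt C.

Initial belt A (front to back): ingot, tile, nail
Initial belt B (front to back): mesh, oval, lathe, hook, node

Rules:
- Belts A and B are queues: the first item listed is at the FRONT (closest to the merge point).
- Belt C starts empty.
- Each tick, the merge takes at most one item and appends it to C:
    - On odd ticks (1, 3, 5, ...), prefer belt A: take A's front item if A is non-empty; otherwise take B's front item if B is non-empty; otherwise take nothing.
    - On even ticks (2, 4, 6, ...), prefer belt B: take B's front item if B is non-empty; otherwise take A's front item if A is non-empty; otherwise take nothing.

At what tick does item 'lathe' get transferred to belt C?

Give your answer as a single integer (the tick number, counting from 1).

Answer: 6

Derivation:
Tick 1: prefer A, take ingot from A; A=[tile,nail] B=[mesh,oval,lathe,hook,node] C=[ingot]
Tick 2: prefer B, take mesh from B; A=[tile,nail] B=[oval,lathe,hook,node] C=[ingot,mesh]
Tick 3: prefer A, take tile from A; A=[nail] B=[oval,lathe,hook,node] C=[ingot,mesh,tile]
Tick 4: prefer B, take oval from B; A=[nail] B=[lathe,hook,node] C=[ingot,mesh,tile,oval]
Tick 5: prefer A, take nail from A; A=[-] B=[lathe,hook,node] C=[ingot,mesh,tile,oval,nail]
Tick 6: prefer B, take lathe from B; A=[-] B=[hook,node] C=[ingot,mesh,tile,oval,nail,lathe]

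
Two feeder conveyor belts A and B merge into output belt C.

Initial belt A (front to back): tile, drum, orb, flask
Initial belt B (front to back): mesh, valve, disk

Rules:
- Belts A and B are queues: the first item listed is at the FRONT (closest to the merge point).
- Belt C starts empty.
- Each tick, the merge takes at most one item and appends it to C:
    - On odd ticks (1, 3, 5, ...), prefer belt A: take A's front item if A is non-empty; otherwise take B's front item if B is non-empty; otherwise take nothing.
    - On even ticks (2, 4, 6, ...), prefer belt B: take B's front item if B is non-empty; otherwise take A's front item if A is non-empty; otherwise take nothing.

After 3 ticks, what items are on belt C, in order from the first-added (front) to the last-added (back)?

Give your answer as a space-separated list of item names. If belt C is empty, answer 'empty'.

Tick 1: prefer A, take tile from A; A=[drum,orb,flask] B=[mesh,valve,disk] C=[tile]
Tick 2: prefer B, take mesh from B; A=[drum,orb,flask] B=[valve,disk] C=[tile,mesh]
Tick 3: prefer A, take drum from A; A=[orb,flask] B=[valve,disk] C=[tile,mesh,drum]

Answer: tile mesh drum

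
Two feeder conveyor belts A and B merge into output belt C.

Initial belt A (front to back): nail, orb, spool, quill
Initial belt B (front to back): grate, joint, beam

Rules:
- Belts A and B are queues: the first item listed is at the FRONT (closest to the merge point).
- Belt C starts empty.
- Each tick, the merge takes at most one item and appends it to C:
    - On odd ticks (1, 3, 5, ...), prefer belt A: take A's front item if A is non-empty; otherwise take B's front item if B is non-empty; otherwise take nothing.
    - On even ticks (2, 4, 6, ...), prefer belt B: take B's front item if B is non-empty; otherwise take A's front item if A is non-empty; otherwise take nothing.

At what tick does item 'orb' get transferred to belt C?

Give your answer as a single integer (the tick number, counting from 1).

Tick 1: prefer A, take nail from A; A=[orb,spool,quill] B=[grate,joint,beam] C=[nail]
Tick 2: prefer B, take grate from B; A=[orb,spool,quill] B=[joint,beam] C=[nail,grate]
Tick 3: prefer A, take orb from A; A=[spool,quill] B=[joint,beam] C=[nail,grate,orb]

Answer: 3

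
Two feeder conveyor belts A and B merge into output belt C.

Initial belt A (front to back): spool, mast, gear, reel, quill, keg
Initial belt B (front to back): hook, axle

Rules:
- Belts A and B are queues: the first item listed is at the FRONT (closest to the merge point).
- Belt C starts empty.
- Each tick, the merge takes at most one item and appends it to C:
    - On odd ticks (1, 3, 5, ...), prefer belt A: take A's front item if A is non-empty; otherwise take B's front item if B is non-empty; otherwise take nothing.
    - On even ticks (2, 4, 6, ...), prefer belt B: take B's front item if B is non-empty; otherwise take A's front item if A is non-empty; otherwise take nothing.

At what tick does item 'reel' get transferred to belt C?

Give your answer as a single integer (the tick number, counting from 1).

Tick 1: prefer A, take spool from A; A=[mast,gear,reel,quill,keg] B=[hook,axle] C=[spool]
Tick 2: prefer B, take hook from B; A=[mast,gear,reel,quill,keg] B=[axle] C=[spool,hook]
Tick 3: prefer A, take mast from A; A=[gear,reel,quill,keg] B=[axle] C=[spool,hook,mast]
Tick 4: prefer B, take axle from B; A=[gear,reel,quill,keg] B=[-] C=[spool,hook,mast,axle]
Tick 5: prefer A, take gear from A; A=[reel,quill,keg] B=[-] C=[spool,hook,mast,axle,gear]
Tick 6: prefer B, take reel from A; A=[quill,keg] B=[-] C=[spool,hook,mast,axle,gear,reel]

Answer: 6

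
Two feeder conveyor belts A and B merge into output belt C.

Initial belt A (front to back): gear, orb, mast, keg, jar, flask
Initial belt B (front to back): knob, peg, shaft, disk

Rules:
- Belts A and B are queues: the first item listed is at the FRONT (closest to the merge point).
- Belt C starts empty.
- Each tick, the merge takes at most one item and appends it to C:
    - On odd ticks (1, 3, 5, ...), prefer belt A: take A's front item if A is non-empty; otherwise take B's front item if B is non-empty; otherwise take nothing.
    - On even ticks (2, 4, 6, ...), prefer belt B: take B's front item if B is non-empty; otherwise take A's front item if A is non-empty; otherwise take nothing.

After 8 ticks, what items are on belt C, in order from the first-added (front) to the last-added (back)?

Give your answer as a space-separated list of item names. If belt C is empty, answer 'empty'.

Answer: gear knob orb peg mast shaft keg disk

Derivation:
Tick 1: prefer A, take gear from A; A=[orb,mast,keg,jar,flask] B=[knob,peg,shaft,disk] C=[gear]
Tick 2: prefer B, take knob from B; A=[orb,mast,keg,jar,flask] B=[peg,shaft,disk] C=[gear,knob]
Tick 3: prefer A, take orb from A; A=[mast,keg,jar,flask] B=[peg,shaft,disk] C=[gear,knob,orb]
Tick 4: prefer B, take peg from B; A=[mast,keg,jar,flask] B=[shaft,disk] C=[gear,knob,orb,peg]
Tick 5: prefer A, take mast from A; A=[keg,jar,flask] B=[shaft,disk] C=[gear,knob,orb,peg,mast]
Tick 6: prefer B, take shaft from B; A=[keg,jar,flask] B=[disk] C=[gear,knob,orb,peg,mast,shaft]
Tick 7: prefer A, take keg from A; A=[jar,flask] B=[disk] C=[gear,knob,orb,peg,mast,shaft,keg]
Tick 8: prefer B, take disk from B; A=[jar,flask] B=[-] C=[gear,knob,orb,peg,mast,shaft,keg,disk]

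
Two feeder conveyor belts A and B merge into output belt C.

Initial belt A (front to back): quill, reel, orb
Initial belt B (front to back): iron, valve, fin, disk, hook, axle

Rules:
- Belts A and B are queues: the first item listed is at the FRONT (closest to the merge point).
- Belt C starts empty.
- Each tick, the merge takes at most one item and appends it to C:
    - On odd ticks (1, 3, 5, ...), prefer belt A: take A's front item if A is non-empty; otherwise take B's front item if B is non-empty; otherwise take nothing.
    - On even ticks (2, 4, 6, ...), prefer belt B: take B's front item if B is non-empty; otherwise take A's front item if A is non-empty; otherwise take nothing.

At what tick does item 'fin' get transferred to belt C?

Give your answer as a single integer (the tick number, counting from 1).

Tick 1: prefer A, take quill from A; A=[reel,orb] B=[iron,valve,fin,disk,hook,axle] C=[quill]
Tick 2: prefer B, take iron from B; A=[reel,orb] B=[valve,fin,disk,hook,axle] C=[quill,iron]
Tick 3: prefer A, take reel from A; A=[orb] B=[valve,fin,disk,hook,axle] C=[quill,iron,reel]
Tick 4: prefer B, take valve from B; A=[orb] B=[fin,disk,hook,axle] C=[quill,iron,reel,valve]
Tick 5: prefer A, take orb from A; A=[-] B=[fin,disk,hook,axle] C=[quill,iron,reel,valve,orb]
Tick 6: prefer B, take fin from B; A=[-] B=[disk,hook,axle] C=[quill,iron,reel,valve,orb,fin]

Answer: 6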